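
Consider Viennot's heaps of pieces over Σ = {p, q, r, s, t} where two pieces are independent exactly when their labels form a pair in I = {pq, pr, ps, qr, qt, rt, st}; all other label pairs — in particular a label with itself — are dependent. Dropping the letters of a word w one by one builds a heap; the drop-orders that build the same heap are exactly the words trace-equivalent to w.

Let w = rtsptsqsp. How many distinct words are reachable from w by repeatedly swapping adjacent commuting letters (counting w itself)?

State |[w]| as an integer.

126

drop 0:r onto floor
drop 1:t onto floor
drop 2:s onto {0:r}
drop 3:p onto {1:t}
drop 4:t onto {3:p}
drop 5:s onto {2:s}
drop 6:q onto {5:s}
drop 7:s onto {6:q}
drop 8:p onto {4:t}
ground layer = {0:r, 1:t}
drop-orders for the pieces not yet dropped (sum over which currently-grounded one goes next):
  1 to go: {7} 1  {8} 1
  2 to go: {4,8} 1  {6,7} 1  {7,8} 2
  3 to go: {3,4,8} 1  {4,7,8} 3  {5,6,7} 1  {6,7,8} 3
  4 to go: {1,3,4,8} 1  {2,5,6,7} 1  {3,4,7,8} 4  {4,6,7,8} 6  {5,6,7,8} 4
  5 to go: {0,2,5,6,7} 1  {1,3,4,7,8} 5  {2,5,6,7,8} 5  {3,4,6,7,8} 10  {4,5,6,7,8} 10
  6 to go: {0,2,5,6,7,8} 6  {1,3,4,6,7,8} 15  {2,4,5,6,7,8} 15  {3,4,5,6,7,8} 20
  7 to go: {0,2,4,5,6,7,8} 21  {1,3,4,5,6,7,8} 35  {2,3,4,5,6,7,8} 35
  if 0:r drops first: 70 orders
  if 1:t drops first: 56 orders
heap linearizations: 126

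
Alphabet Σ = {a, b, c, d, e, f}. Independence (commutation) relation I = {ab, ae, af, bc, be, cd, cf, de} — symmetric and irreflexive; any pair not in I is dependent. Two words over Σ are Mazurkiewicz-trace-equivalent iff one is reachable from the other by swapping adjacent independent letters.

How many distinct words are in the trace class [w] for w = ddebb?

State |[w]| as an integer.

drop 0:d onto floor
drop 1:d onto {0:d}
drop 2:e onto floor
drop 3:b onto {1:d}
drop 4:b onto {3:b}
ground layer = {0:d, 2:e}
drop-orders for the pieces not yet dropped (sum over which currently-grounded one goes next):
  1 to go: {2} 1  {4} 1
  2 to go: {2,4} 2  {3,4} 1
  3 to go: {1,3,4} 1  {2,3,4} 3
  if 0:d drops first: 4 orders
  if 2:e drops first: 1 orders
heap linearizations: 5

5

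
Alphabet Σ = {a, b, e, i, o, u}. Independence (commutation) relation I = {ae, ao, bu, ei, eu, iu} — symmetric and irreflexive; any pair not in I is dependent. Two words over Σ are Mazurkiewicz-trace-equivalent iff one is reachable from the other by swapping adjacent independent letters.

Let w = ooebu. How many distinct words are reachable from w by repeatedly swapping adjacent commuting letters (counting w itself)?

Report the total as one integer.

0(o) covers ∅
1(o) covers 0:o
2(e) covers 1:o
3(b) covers 2:e
4(u) covers 1:o
floor of heap: 0:o
completions by unplaced set U, small U first (add the entries for U minus each lowest piece of U):
  |U|=1: {3}:1  {4}:1
  |U|=2: {2,3}:1  {3,4}:2
  |U|=3: {2,3,4}:3
  start at 0(o): 3

3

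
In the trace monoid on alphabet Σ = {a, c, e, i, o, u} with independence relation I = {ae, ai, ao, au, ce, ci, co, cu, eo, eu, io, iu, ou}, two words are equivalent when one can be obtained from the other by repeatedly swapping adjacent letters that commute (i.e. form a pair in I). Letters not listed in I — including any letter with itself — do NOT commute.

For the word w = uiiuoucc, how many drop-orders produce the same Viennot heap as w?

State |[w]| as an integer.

piece 0:u — minimal
piece 1:i — minimal
piece 2:i rests on {1:i}
piece 3:u rests on {0:u}
piece 4:o — minimal
piece 5:u rests on {3:u}
piece 6:c — minimal
piece 7:c rests on {6:c}
minimal pieces: {0:u, 1:i, 4:o, 6:c}
ways to finish when only these pieces remain (= sum over removing one remaining piece with nothing left below it):
  1 left: {2}→1  {4}→1  {5}→1  {7}→1
  2 left: {1,2}→1  {2,4}→2  {2,5}→2  {2,7}→2  {3,5}→1  {4,5}→2  {4,7}→2  {5,7}→2  {6,7}→1
  3 left: {0,3,5}→1  {1,2,4}→3  {1,2,5}→3  {1,2,7}→3  {2,3,5}→3  {2,4,5}→6  {2,4,7}→6  {2,5,7}→6  {2,6,7}→3  {3,4,5}→3  {3,5,7}→3  {4,5,7}→6  {4,6,7}→3  {5,6,7}→3
  4 left: {0,2,3,5}→4  {0,3,4,5}→4  {0,3,5,7}→4  {1,2,3,5}→6  {1,2,4,5}→12  {1,2,4,7}→12  {1,2,5,7}→12  {1,2,6,7}→6  {2,3,4,5}→12  {2,3,5,7}→12  {2,4,5,7}→24  {2,4,6,7}→12  {2,5,6,7}→12  {3,4,5,7}→12  {3,5,6,7}→6  {4,5,6,7}→12
  5 left: {0,1,2,3,5}→10  {0,2,3,4,5}→20  {0,2,3,5,7}→20  {0,3,4,5,7}→20  {0,3,5,6,7}→10  {1,2,3,4,5}→30  {1,2,3,5,7}→30  {1,2,4,5,7}→60  {1,2,4,6,7}→30  {1,2,5,6,7}→30  {2,3,4,5,7}→60  {2,3,5,6,7}→30  {2,4,5,6,7}→60  {3,4,5,6,7}→30
  6 left: {0,1,2,3,4,5}→60  {0,1,2,3,5,7}→60  {0,2,3,4,5,7}→120  {0,2,3,5,6,7}→60  {0,3,4,5,6,7}→60  {1,2,3,4,5,7}→180  {1,2,3,5,6,7}→90  {1,2,4,5,6,7}→180  {2,3,4,5,6,7}→180
  placing 0:u first → 630 extensions
  placing 1:i first → 420 extensions
  placing 4:o first → 210 extensions
  placing 6:c first → 420 extensions
total linear extensions = 1680

1680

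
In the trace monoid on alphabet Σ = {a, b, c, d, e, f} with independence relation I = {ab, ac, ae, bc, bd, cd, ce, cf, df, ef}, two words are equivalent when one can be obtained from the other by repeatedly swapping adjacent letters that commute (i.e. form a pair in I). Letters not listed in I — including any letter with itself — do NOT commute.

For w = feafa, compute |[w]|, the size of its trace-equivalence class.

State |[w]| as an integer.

drop 0:f onto floor
drop 1:e onto floor
drop 2:a onto {0:f}
drop 3:f onto {2:a}
drop 4:a onto {3:f}
ground layer = {0:f, 1:e}
drop-orders for the pieces not yet dropped (sum over which currently-grounded one goes next):
  1 to go: {1} 1  {4} 1
  2 to go: {1,4} 2  {3,4} 1
  3 to go: {1,3,4} 3  {2,3,4} 1
  if 0:f drops first: 4 orders
  if 1:e drops first: 1 orders
heap linearizations: 5

5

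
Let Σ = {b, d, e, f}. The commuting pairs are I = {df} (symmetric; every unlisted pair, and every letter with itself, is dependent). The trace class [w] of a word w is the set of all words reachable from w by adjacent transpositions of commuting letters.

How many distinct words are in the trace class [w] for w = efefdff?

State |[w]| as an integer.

piece 0:e — minimal
piece 1:f rests on {0:e}
piece 2:e rests on {1:f}
piece 3:f rests on {2:e}
piece 4:d rests on {2:e}
piece 5:f rests on {3:f}
piece 6:f rests on {5:f}
minimal pieces: {0:e}
ways to finish when only these pieces remain (= sum over removing one remaining piece with nothing left below it):
  1 left: {4}→1  {6}→1
  2 left: {4,6}→2  {5,6}→1
  3 left: {3,5,6}→1  {4,5,6}→3
  4 left: {3,4,5,6}→4
  5 left: {2,3,4,5,6}→4
  placing 0:e first → 4 extensions

4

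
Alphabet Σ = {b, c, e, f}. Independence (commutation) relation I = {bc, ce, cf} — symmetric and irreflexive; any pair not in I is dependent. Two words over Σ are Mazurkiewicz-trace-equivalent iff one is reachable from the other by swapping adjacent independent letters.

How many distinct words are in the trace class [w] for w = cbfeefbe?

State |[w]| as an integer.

8

piece 0:c — minimal
piece 1:b — minimal
piece 2:f rests on {1:b}
piece 3:e rests on {2:f}
piece 4:e rests on {3:e}
piece 5:f rests on {4:e}
piece 6:b rests on {5:f}
piece 7:e rests on {6:b}
minimal pieces: {0:c, 1:b}
ways to finish when only these pieces remain (= sum over removing one remaining piece with nothing left below it):
  1 left: {0}→1  {7}→1
  2 left: {0,7}→2  {6,7}→1
  3 left: {0,6,7}→3  {5,6,7}→1
  4 left: {0,5,6,7}→4  {4,5,6,7}→1
  5 left: {0,4,5,6,7}→5  {3,4,5,6,7}→1
  6 left: {0,3,4,5,6,7}→6  {2,3,4,5,6,7}→1
  placing 0:c first → 1 extensions
  placing 1:b first → 7 extensions
total linear extensions = 8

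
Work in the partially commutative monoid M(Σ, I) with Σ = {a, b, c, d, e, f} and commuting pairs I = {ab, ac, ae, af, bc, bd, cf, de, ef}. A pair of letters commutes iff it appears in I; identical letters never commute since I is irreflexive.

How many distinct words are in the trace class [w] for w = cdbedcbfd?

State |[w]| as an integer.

0(c) covers ∅
1(d) covers 0:c
2(b) covers ∅
3(e) covers 0:c, 2:b
4(d) covers 1:d
5(c) covers 3:e, 4:d
6(b) covers 3:e
7(f) covers 4:d, 6:b
8(d) covers 5:c, 7:f
floor of heap: 0:c, 2:b
completions by unplaced set U, small U first (add the entries for U minus each lowest piece of U):
  |U|=1: {8}:1
  |U|=2: {5,8}:1  {7,8}:1
  |U|=3: {5,7,8}:2  {6,7,8}:1
  |U|=4: {4,5,7,8}:2  {5,6,7,8}:3
  |U|=5: {1,4,5,7,8}:2  {3,5,6,7,8}:3  {4,5,6,7,8}:5
  |U|=6: {1,4,5,6,7,8}:7  {2,3,5,6,7,8}:3  {3,4,5,6,7,8}:8
  |U|=7: {1,3,4,5,6,7,8}:15  {2,3,4,5,6,7,8}:11
  start at 0(c): 26
  start at 2(b): 15
sum over floor = 41

41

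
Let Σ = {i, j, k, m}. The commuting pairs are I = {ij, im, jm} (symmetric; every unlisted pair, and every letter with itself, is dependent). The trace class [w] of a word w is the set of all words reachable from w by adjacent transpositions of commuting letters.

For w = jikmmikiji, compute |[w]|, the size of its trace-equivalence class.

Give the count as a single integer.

18

#0=j has no predecessor
#1=i has no predecessor
#2=k depends on [0:j, 1:i]
#3=m depends on [2:k]
#4=m depends on [3:m]
#5=i depends on [2:k]
#6=k depends on [4:m, 5:i]
#7=i depends on [6:k]
#8=j depends on [6:k]
#9=i depends on [7:i]
sources: [0:j, 1:i]
N(rest) = Σ N(rest − s) over sources s of rest; N(one piece) = 1:
  size 1 → [8]=1  [9]=1
  size 2 → [7,9]=1  [8,9]=2
  size 3 → [7,8,9]=3
  size 4 → [6,7,8,9]=3
  size 5 → [4,6,7,8,9]=3  [5,6,7,8,9]=3
  size 6 → [3,4,6,7,8,9]=3  [4,5,6,7,8,9]=6
  size 7 → [3,4,5,6,7,8,9]=9
  size 8 → [2,3,4,5,6,7,8,9]=9
  first=0(j) contributes 9
  first=1(i) contributes 9
|[w]| = 18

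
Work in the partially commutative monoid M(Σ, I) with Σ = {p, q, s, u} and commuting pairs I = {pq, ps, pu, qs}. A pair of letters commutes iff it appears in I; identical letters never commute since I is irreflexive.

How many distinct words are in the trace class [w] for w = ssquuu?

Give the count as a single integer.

3

piece 0:s — minimal
piece 1:s rests on {0:s}
piece 2:q — minimal
piece 3:u rests on {1:s, 2:q}
piece 4:u rests on {3:u}
piece 5:u rests on {4:u}
minimal pieces: {0:s, 2:q}
ways to finish when only these pieces remain (= sum over removing one remaining piece with nothing left below it):
  1 left: {5}→1
  2 left: {4,5}→1
  3 left: {3,4,5}→1
  4 left: {1,3,4,5}→1  {2,3,4,5}→1
  placing 0:s first → 2 extensions
  placing 2:q first → 1 extensions
total linear extensions = 3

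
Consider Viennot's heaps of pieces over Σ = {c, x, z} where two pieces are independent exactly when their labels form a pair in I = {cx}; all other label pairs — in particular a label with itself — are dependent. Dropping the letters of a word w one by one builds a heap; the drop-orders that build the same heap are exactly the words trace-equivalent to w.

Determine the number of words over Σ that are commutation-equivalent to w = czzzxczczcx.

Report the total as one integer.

0(c) covers ∅
1(z) covers 0:c
2(z) covers 1:z
3(z) covers 2:z
4(x) covers 3:z
5(c) covers 3:z
6(z) covers 4:x, 5:c
7(c) covers 6:z
8(z) covers 7:c
9(c) covers 8:z
10(x) covers 8:z
floor of heap: 0:c
completions by unplaced set U, small U first (add the entries for U minus each lowest piece of U):
  |U|=1: {9}:1  {10}:1
  |U|=2: {9,10}:2
  |U|=3: {8,9,10}:2
  |U|=4: {7,8,9,10}:2
  |U|=5: {6,7,8,9,10}:2
  |U|=6: {4,6,7,8,9,10}:2  {5,6,7,8,9,10}:2
  |U|=7: {4,5,6,7,8,9,10}:4
  |U|=8: {3,4,5,6,7,8,9,10}:4
  |U|=9: {2,3,4,5,6,7,8,9,10}:4
  start at 0(c): 4

4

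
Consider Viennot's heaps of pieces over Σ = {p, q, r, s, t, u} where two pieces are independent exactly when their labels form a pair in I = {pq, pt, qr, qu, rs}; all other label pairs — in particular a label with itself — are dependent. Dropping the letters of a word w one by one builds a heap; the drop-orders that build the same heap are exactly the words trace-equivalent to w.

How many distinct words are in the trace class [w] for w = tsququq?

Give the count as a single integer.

piece 0:t — minimal
piece 1:s rests on {0:t}
piece 2:q rests on {1:s}
piece 3:u rests on {1:s}
piece 4:q rests on {2:q}
piece 5:u rests on {3:u}
piece 6:q rests on {4:q}
minimal pieces: {0:t}
ways to finish when only these pieces remain (= sum over removing one remaining piece with nothing left below it):
  1 left: {5}→1  {6}→1
  2 left: {3,5}→1  {4,6}→1  {5,6}→2
  3 left: {2,4,6}→1  {3,5,6}→3  {4,5,6}→3
  4 left: {2,4,5,6}→4  {3,4,5,6}→6
  5 left: {2,3,4,5,6}→10
  placing 0:t first → 10 extensions

10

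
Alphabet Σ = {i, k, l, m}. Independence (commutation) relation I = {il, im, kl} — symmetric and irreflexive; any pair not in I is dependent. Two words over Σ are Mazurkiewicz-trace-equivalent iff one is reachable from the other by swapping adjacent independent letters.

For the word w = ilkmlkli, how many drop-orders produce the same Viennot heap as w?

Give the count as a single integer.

0(i) covers ∅
1(l) covers ∅
2(k) covers 0:i
3(m) covers 1:l, 2:k
4(l) covers 3:m
5(k) covers 3:m
6(l) covers 4:l
7(i) covers 5:k
floor of heap: 0:i, 1:l
completions by unplaced set U, small U first (add the entries for U minus each lowest piece of U):
  |U|=1: {6}:1  {7}:1
  |U|=2: {4,6}:1  {5,7}:1  {6,7}:2
  |U|=3: {4,6,7}:3  {5,6,7}:3
  |U|=4: {4,5,6,7}:6
  |U|=5: {3,4,5,6,7}:6
  |U|=6: {1,3,4,5,6,7}:6  {2,3,4,5,6,7}:6
  start at 0(i): 12
  start at 1(l): 6
sum over floor = 18

18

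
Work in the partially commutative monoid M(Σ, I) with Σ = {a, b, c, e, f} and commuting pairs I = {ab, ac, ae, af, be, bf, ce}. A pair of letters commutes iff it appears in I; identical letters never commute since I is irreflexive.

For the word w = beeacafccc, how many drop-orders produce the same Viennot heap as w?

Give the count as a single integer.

0(b) covers ∅
1(e) covers ∅
2(e) covers 1:e
3(a) covers ∅
4(c) covers 0:b
5(a) covers 3:a
6(f) covers 2:e, 4:c
7(c) covers 6:f
8(c) covers 7:c
9(c) covers 8:c
floor of heap: 0:b, 1:e, 3:a
completions by unplaced set U, small U first (add the entries for U minus each lowest piece of U):
  |U|=1: {5}:1  {9}:1
  |U|=2: {3,5}:1  {5,9}:2  {8,9}:1
  |U|=3: {3,5,9}:3  {5,8,9}:3  {7,8,9}:1
  |U|=4: {3,5,8,9}:6  {5,7,8,9}:4  {6,7,8,9}:1
  |U|=5: {2,6,7,8,9}:1  {3,5,7,8,9}:10  {4,6,7,8,9}:1  {5,6,7,8,9}:5
  |U|=6: {0,4,6,7,8,9}:1  {1,2,6,7,8,9}:1  {2,4,6,7,8,9}:2  {2,5,6,7,8,9}:6  {3,5,6,7,8,9}:15  {4,5,6,7,8,9}:6
  |U|=7: {0,2,4,6,7,8,9}:3  {0,4,5,6,7,8,9}:7  {1,2,4,6,7,8,9}:3  {1,2,5,6,7,8,9}:7  {2,3,5,6,7,8,9}:21  {2,4,5,6,7,8,9}:14  {3,4,5,6,7,8,9}:21
  |U|=8: {0,1,2,4,6,7,8,9}:6  {0,2,4,5,6,7,8,9}:24  {0,3,4,5,6,7,8,9}:28  {1,2,3,5,6,7,8,9}:28  {1,2,4,5,6,7,8,9}:24  {2,3,4,5,6,7,8,9}:56
  start at 0(b): 108
  start at 1(e): 108
  start at 3(a): 54
sum over floor = 270

270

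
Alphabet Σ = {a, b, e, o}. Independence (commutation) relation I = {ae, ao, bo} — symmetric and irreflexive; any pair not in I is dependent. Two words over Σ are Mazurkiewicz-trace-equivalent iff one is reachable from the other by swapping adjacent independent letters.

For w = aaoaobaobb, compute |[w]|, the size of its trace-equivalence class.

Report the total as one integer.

0(a) covers ∅
1(a) covers 0:a
2(o) covers ∅
3(a) covers 1:a
4(o) covers 2:o
5(b) covers 3:a
6(a) covers 5:b
7(o) covers 4:o
8(b) covers 6:a
9(b) covers 8:b
floor of heap: 0:a, 2:o
completions by unplaced set U, small U first (add the entries for U minus each lowest piece of U):
  |U|=1: {7}:1  {9}:1
  |U|=2: {4,7}:1  {7,9}:2  {8,9}:1
  |U|=3: {2,4,7}:1  {4,7,9}:3  {6,8,9}:1  {7,8,9}:3
  |U|=4: {2,4,7,9}:4  {4,7,8,9}:6  {5,6,8,9}:1  {6,7,8,9}:4
  |U|=5: {2,4,7,8,9}:10  {3,5,6,8,9}:1  {4,6,7,8,9}:10  {5,6,7,8,9}:5
  |U|=6: {1,3,5,6,8,9}:1  {2,4,6,7,8,9}:20  {3,5,6,7,8,9}:6  {4,5,6,7,8,9}:15
  |U|=7: {0,1,3,5,6,8,9}:1  {1,3,5,6,7,8,9}:7  {2,4,5,6,7,8,9}:35  {3,4,5,6,7,8,9}:21
  |U|=8: {0,1,3,5,6,7,8,9}:8  {1,3,4,5,6,7,8,9}:28  {2,3,4,5,6,7,8,9}:56
  start at 0(a): 84
  start at 2(o): 36
sum over floor = 120

120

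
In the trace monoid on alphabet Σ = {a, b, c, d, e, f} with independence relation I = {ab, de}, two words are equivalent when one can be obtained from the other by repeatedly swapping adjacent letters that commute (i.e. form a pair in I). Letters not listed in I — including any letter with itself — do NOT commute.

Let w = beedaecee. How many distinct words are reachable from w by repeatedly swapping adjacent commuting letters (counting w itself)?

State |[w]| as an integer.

3

0(b) covers ∅
1(e) covers 0:b
2(e) covers 1:e
3(d) covers 0:b
4(a) covers 2:e, 3:d
5(e) covers 4:a
6(c) covers 5:e
7(e) covers 6:c
8(e) covers 7:e
floor of heap: 0:b
completions by unplaced set U, small U first (add the entries for U minus each lowest piece of U):
  |U|=1: {8}:1
  |U|=2: {7,8}:1
  |U|=3: {6,7,8}:1
  |U|=4: {5,6,7,8}:1
  |U|=5: {4,5,6,7,8}:1
  |U|=6: {2,4,5,6,7,8}:1  {3,4,5,6,7,8}:1
  |U|=7: {1,2,4,5,6,7,8}:1  {2,3,4,5,6,7,8}:2
  start at 0(b): 3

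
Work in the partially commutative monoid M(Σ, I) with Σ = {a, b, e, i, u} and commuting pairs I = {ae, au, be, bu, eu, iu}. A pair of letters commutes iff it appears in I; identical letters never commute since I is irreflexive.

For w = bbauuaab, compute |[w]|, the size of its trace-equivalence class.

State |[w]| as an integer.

0(b) covers ∅
1(b) covers 0:b
2(a) covers 1:b
3(u) covers ∅
4(u) covers 3:u
5(a) covers 2:a
6(a) covers 5:a
7(b) covers 6:a
floor of heap: 0:b, 3:u
completions by unplaced set U, small U first (add the entries for U minus each lowest piece of U):
  |U|=1: {4}:1  {7}:1
  |U|=2: {3,4}:1  {4,7}:2  {6,7}:1
  |U|=3: {3,4,7}:3  {4,6,7}:3  {5,6,7}:1
  |U|=4: {2,5,6,7}:1  {3,4,6,7}:6  {4,5,6,7}:4
  |U|=5: {1,2,5,6,7}:1  {2,4,5,6,7}:5  {3,4,5,6,7}:10
  |U|=6: {0,1,2,5,6,7}:1  {1,2,4,5,6,7}:6  {2,3,4,5,6,7}:15
  start at 0(b): 21
  start at 3(u): 7
sum over floor = 28

28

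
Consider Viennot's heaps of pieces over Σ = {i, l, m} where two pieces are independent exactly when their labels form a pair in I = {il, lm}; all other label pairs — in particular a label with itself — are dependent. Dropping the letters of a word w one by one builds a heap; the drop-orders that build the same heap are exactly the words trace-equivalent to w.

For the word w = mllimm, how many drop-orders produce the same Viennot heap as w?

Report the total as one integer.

0(m) covers ∅
1(l) covers ∅
2(l) covers 1:l
3(i) covers 0:m
4(m) covers 3:i
5(m) covers 4:m
floor of heap: 0:m, 1:l
completions by unplaced set U, small U first (add the entries for U minus each lowest piece of U):
  |U|=1: {2}:1  {5}:1
  |U|=2: {1,2}:1  {2,5}:2  {4,5}:1
  |U|=3: {1,2,5}:3  {2,4,5}:3  {3,4,5}:1
  |U|=4: {0,3,4,5}:1  {1,2,4,5}:6  {2,3,4,5}:4
  start at 0(m): 10
  start at 1(l): 5
sum over floor = 15

15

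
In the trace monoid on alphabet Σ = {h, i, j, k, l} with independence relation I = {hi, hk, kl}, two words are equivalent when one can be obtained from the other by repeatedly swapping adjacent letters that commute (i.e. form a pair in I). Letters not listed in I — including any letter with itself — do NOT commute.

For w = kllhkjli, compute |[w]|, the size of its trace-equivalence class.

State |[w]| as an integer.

drop 0:k onto floor
drop 1:l onto floor
drop 2:l onto {1:l}
drop 3:h onto {2:l}
drop 4:k onto {0:k}
drop 5:j onto {3:h, 4:k}
drop 6:l onto {5:j}
drop 7:i onto {6:l}
ground layer = {0:k, 1:l}
drop-orders for the pieces not yet dropped (sum over which currently-grounded one goes next):
  1 to go: {7} 1
  2 to go: {6,7} 1
  3 to go: {5,6,7} 1
  4 to go: {3,5,6,7} 1  {4,5,6,7} 1
  5 to go: {0,4,5,6,7} 1  {2,3,5,6,7} 1  {3,4,5,6,7} 2
  6 to go: {0,3,4,5,6,7} 3  {1,2,3,5,6,7} 1  {2,3,4,5,6,7} 3
  if 0:k drops first: 4 orders
  if 1:l drops first: 6 orders
heap linearizations: 10

10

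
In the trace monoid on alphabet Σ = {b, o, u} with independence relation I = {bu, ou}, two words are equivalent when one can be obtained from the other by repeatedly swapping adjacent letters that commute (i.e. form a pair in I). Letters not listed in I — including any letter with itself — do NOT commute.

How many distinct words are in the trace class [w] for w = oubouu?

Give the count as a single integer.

drop 0:o onto floor
drop 1:u onto floor
drop 2:b onto {0:o}
drop 3:o onto {2:b}
drop 4:u onto {1:u}
drop 5:u onto {4:u}
ground layer = {0:o, 1:u}
drop-orders for the pieces not yet dropped (sum over which currently-grounded one goes next):
  1 to go: {3} 1  {5} 1
  2 to go: {2,3} 1  {3,5} 2  {4,5} 1
  3 to go: {0,2,3} 1  {1,4,5} 1  {2,3,5} 3  {3,4,5} 3
  4 to go: {0,2,3,5} 4  {1,3,4,5} 4  {2,3,4,5} 6
  if 0:o drops first: 10 orders
  if 1:u drops first: 10 orders
heap linearizations: 20

20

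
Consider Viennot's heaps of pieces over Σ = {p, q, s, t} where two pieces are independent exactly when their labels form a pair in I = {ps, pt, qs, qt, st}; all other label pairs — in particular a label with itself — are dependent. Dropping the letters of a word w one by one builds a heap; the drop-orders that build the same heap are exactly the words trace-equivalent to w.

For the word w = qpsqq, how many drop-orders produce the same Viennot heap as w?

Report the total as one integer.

5

drop 0:q onto floor
drop 1:p onto {0:q}
drop 2:s onto floor
drop 3:q onto {1:p}
drop 4:q onto {3:q}
ground layer = {0:q, 2:s}
drop-orders for the pieces not yet dropped (sum over which currently-grounded one goes next):
  1 to go: {2} 1  {4} 1
  2 to go: {2,4} 2  {3,4} 1
  3 to go: {1,3,4} 1  {2,3,4} 3
  if 0:q drops first: 4 orders
  if 2:s drops first: 1 orders
heap linearizations: 5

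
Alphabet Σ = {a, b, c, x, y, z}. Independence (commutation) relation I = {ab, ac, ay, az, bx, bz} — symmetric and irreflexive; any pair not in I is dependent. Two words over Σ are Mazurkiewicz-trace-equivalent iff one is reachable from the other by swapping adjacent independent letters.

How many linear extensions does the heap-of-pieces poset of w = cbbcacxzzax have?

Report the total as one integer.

18

drop 0:c onto floor
drop 1:b onto {0:c}
drop 2:b onto {1:b}
drop 3:c onto {2:b}
drop 4:a onto floor
drop 5:c onto {3:c}
drop 6:x onto {4:a, 5:c}
drop 7:z onto {6:x}
drop 8:z onto {7:z}
drop 9:a onto {6:x}
drop 10:x onto {8:z, 9:a}
ground layer = {0:c, 4:a}
drop-orders for the pieces not yet dropped (sum over which currently-grounded one goes next):
  1 to go: {10} 1
  2 to go: {8,10} 1  {9,10} 1
  3 to go: {7,8,10} 1  {8,9,10} 2
  4 to go: {7,8,9,10} 3
  5 to go: {6,7,8,9,10} 3
  6 to go: {4,6,7,8,9,10} 3  {5,6,7,8,9,10} 3
  7 to go: {3,5,6,7,8,9,10} 3  {4,5,6,7,8,9,10} 6
  8 to go: {2,3,5,6,7,8,9,10} 3  {3,4,5,6,7,8,9,10} 9
  9 to go: {1,2,3,5,6,7,8,9,10} 3  {2,3,4,5,6,7,8,9,10} 12
  if 0:c drops first: 15 orders
  if 4:a drops first: 3 orders
heap linearizations: 18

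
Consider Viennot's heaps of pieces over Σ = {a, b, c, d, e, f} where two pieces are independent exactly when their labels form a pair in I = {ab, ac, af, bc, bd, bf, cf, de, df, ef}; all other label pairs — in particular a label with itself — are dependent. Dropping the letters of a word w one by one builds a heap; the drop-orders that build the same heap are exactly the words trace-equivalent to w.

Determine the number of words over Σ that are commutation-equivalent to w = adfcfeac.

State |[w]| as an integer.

0(a) covers ∅
1(d) covers 0:a
2(f) covers ∅
3(c) covers 1:d
4(f) covers 2:f
5(e) covers 3:c
6(a) covers 5:e
7(c) covers 5:e
floor of heap: 0:a, 2:f
completions by unplaced set U, small U first (add the entries for U minus each lowest piece of U):
  |U|=1: {4}:1  {6}:1  {7}:1
  |U|=2: {2,4}:1  {4,6}:2  {4,7}:2  {6,7}:2
  |U|=3: {2,4,6}:3  {2,4,7}:3  {4,6,7}:6  {5,6,7}:2
  |U|=4: {2,4,6,7}:12  {3,5,6,7}:2  {4,5,6,7}:8
  |U|=5: {1,3,5,6,7}:2  {2,4,5,6,7}:20  {3,4,5,6,7}:10
  |U|=6: {0,1,3,5,6,7}:2  {1,3,4,5,6,7}:12  {2,3,4,5,6,7}:30
  start at 0(a): 42
  start at 2(f): 14
sum over floor = 56

56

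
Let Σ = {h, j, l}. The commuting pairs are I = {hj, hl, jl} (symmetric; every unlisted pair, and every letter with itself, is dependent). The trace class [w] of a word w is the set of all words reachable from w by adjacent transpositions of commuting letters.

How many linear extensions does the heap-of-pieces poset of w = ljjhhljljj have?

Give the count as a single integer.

0(l) covers ∅
1(j) covers ∅
2(j) covers 1:j
3(h) covers ∅
4(h) covers 3:h
5(l) covers 0:l
6(j) covers 2:j
7(l) covers 5:l
8(j) covers 6:j
9(j) covers 8:j
floor of heap: 0:l, 1:j, 3:h
completions by unplaced set U, small U first (add the entries for U minus each lowest piece of U):
  |U|=1: {4}:1  {7}:1  {9}:1
  |U|=2: {3,4}:1  {4,7}:2  {4,9}:2  {5,7}:1  {7,9}:2  {8,9}:1
  |U|=3: {0,5,7}:1  {3,4,7}:3  {3,4,9}:3  {4,5,7}:3  {4,7,9}:6  {4,8,9}:3  {5,7,9}:3  {6,8,9}:1  {7,8,9}:3
  |U|=4: {0,4,5,7}:4  {0,5,7,9}:4  {2,6,8,9}:1  {3,4,5,7}:6  {3,4,7,9}:12  {3,4,8,9}:6  {4,5,7,9}:12  {4,6,8,9}:4  {4,7,8,9}:12  {5,7,8,9}:6  {6,7,8,9}:4
  |U|=5: {0,3,4,5,7}:10  {0,4,5,7,9}:20  {0,5,7,8,9}:10  {1,2,6,8,9}:1  {2,4,6,8,9}:5  {2,6,7,8,9}:5  {3,4,5,7,9}:30  {3,4,6,8,9}:10  {3,4,7,8,9}:30  {4,5,7,8,9}:30  {4,6,7,8,9}:20  {5,6,7,8,9}:10
  |U|=6: {0,3,4,5,7,9}:60  {0,4,5,7,8,9}:60  {0,5,6,7,8,9}:20  {1,2,4,6,8,9}:6  {1,2,6,7,8,9}:6  {2,3,4,6,8,9}:15  {2,4,6,7,8,9}:30  {2,5,6,7,8,9}:15  {3,4,5,7,8,9}:90  {3,4,6,7,8,9}:60  {4,5,6,7,8,9}:60
  |U|=7: {0,2,5,6,7,8,9}:35  {0,3,4,5,7,8,9}:210  {0,4,5,6,7,8,9}:140  {1,2,3,4,6,8,9}:21  {1,2,4,6,7,8,9}:42  {1,2,5,6,7,8,9}:21  {2,3,4,6,7,8,9}:105  {2,4,5,6,7,8,9}:105  {3,4,5,6,7,8,9}:210
  |U|=8: {0,1,2,5,6,7,8,9}:56  {0,2,4,5,6,7,8,9}:280  {0,3,4,5,6,7,8,9}:560  {1,2,3,4,6,7,8,9}:168  {1,2,4,5,6,7,8,9}:168  {2,3,4,5,6,7,8,9}:420
  start at 0(l): 756
  start at 1(j): 1260
  start at 3(h): 504
sum over floor = 2520

2520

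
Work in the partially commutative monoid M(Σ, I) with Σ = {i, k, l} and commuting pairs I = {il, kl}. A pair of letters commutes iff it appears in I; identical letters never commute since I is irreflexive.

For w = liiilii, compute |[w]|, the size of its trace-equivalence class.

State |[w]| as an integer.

drop 0:l onto floor
drop 1:i onto floor
drop 2:i onto {1:i}
drop 3:i onto {2:i}
drop 4:l onto {0:l}
drop 5:i onto {3:i}
drop 6:i onto {5:i}
ground layer = {0:l, 1:i}
drop-orders for the pieces not yet dropped (sum over which currently-grounded one goes next):
  1 to go: {4} 1  {6} 1
  2 to go: {0,4} 1  {4,6} 2  {5,6} 1
  3 to go: {0,4,6} 3  {3,5,6} 1  {4,5,6} 3
  4 to go: {0,4,5,6} 6  {2,3,5,6} 1  {3,4,5,6} 4
  5 to go: {0,3,4,5,6} 10  {1,2,3,5,6} 1  {2,3,4,5,6} 5
  if 0:l drops first: 6 orders
  if 1:i drops first: 15 orders
heap linearizations: 21

21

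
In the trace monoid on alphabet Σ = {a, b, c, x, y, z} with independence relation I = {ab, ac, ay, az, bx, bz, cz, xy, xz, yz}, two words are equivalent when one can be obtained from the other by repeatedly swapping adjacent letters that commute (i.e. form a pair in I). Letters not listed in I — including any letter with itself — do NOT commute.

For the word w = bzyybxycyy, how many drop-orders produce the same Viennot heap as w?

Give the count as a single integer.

60

#0=b has no predecessor
#1=z has no predecessor
#2=y depends on [0:b]
#3=y depends on [2:y]
#4=b depends on [3:y]
#5=x has no predecessor
#6=y depends on [4:b]
#7=c depends on [5:x, 6:y]
#8=y depends on [7:c]
#9=y depends on [8:y]
sources: [0:b, 1:z, 5:x]
N(rest) = Σ N(rest − s) over sources s of rest; N(one piece) = 1:
  size 1 → [1]=1  [9]=1
  size 2 → [1,9]=2  [8,9]=1
  size 3 → [1,8,9]=3  [7,8,9]=1
  size 4 → [1,7,8,9]=4  [5,7,8,9]=1  [6,7,8,9]=1
  size 5 → [1,5,7,8,9]=5  [1,6,7,8,9]=5  [4,6,7,8,9]=1  [5,6,7,8,9]=2
  size 6 → [1,4,6,7,8,9]=6  [1,5,6,7,8,9]=12  [3,4,6,7,8,9]=1  [4,5,6,7,8,9]=3
  size 7 → [1,3,4,6,7,8,9]=7  [1,4,5,6,7,8,9]=21  [2,3,4,6,7,8,9]=1  [3,4,5,6,7,8,9]=4
  size 8 → [0,2,3,4,6,7,8,9]=1  [1,2,3,4,6,7,8,9]=8  [1,3,4,5,6,7,8,9]=32  [2,3,4,5,6,7,8,9]=5
  first=0(b) contributes 45
  first=1(z) contributes 6
  first=5(x) contributes 9
|[w]| = 60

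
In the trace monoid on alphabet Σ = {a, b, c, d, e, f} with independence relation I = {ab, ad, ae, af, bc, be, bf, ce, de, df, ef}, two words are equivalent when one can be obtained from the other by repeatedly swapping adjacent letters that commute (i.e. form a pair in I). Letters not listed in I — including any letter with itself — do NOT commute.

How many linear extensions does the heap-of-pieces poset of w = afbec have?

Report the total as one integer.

piece 0:a — minimal
piece 1:f — minimal
piece 2:b — minimal
piece 3:e — minimal
piece 4:c rests on {0:a, 1:f}
minimal pieces: {0:a, 1:f, 2:b, 3:e}
ways to finish when only these pieces remain (= sum over removing one remaining piece with nothing left below it):
  1 left: {2}→1  {3}→1  {4}→1
  2 left: {0,4}→1  {1,4}→1  {2,3}→2  {2,4}→2  {3,4}→2
  3 left: {0,1,4}→2  {0,2,4}→3  {0,3,4}→3  {1,2,4}→3  {1,3,4}→3  {2,3,4}→6
  placing 0:a first → 12 extensions
  placing 1:f first → 12 extensions
  placing 2:b first → 8 extensions
  placing 3:e first → 8 extensions
total linear extensions = 40

40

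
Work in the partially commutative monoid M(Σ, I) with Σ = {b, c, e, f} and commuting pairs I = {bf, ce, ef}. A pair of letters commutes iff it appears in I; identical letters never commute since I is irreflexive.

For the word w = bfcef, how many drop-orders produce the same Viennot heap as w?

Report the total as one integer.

0(b) covers ∅
1(f) covers ∅
2(c) covers 0:b, 1:f
3(e) covers 0:b
4(f) covers 2:c
floor of heap: 0:b, 1:f
completions by unplaced set U, small U first (add the entries for U minus each lowest piece of U):
  |U|=1: {3}:1  {4}:1
  |U|=2: {2,4}:1  {3,4}:2
  |U|=3: {1,2,4}:1  {2,3,4}:3
  start at 0(b): 4
  start at 1(f): 3
sum over floor = 7

7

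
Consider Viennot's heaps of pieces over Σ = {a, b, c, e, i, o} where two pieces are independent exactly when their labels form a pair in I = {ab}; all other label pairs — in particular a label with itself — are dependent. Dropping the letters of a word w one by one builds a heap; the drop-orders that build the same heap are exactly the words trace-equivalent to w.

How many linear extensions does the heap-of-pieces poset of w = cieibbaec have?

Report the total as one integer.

piece 0:c — minimal
piece 1:i rests on {0:c}
piece 2:e rests on {1:i}
piece 3:i rests on {2:e}
piece 4:b rests on {3:i}
piece 5:b rests on {4:b}
piece 6:a rests on {3:i}
piece 7:e rests on {5:b, 6:a}
piece 8:c rests on {7:e}
minimal pieces: {0:c}
ways to finish when only these pieces remain (= sum over removing one remaining piece with nothing left below it):
  1 left: {8}→1
  2 left: {7,8}→1
  3 left: {5,7,8}→1  {6,7,8}→1
  4 left: {4,5,7,8}→1  {5,6,7,8}→2
  5 left: {4,5,6,7,8}→3
  6 left: {3,4,5,6,7,8}→3
  7 left: {2,3,4,5,6,7,8}→3
  placing 0:c first → 3 extensions

3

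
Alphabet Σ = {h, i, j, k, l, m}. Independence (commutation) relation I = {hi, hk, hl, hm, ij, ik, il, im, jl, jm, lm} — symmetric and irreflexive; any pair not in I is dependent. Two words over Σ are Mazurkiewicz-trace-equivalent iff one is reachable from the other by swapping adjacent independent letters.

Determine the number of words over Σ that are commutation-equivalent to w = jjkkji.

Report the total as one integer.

6

drop 0:j onto floor
drop 1:j onto {0:j}
drop 2:k onto {1:j}
drop 3:k onto {2:k}
drop 4:j onto {3:k}
drop 5:i onto floor
ground layer = {0:j, 5:i}
drop-orders for the pieces not yet dropped (sum over which currently-grounded one goes next):
  1 to go: {4} 1  {5} 1
  2 to go: {3,4} 1  {4,5} 2
  3 to go: {2,3,4} 1  {3,4,5} 3
  4 to go: {1,2,3,4} 1  {2,3,4,5} 4
  if 0:j drops first: 5 orders
  if 5:i drops first: 1 orders
heap linearizations: 6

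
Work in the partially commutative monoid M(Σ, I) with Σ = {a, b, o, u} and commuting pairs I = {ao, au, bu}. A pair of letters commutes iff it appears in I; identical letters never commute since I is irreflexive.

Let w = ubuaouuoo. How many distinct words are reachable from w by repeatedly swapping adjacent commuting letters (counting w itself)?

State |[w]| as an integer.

0(u) covers ∅
1(b) covers ∅
2(u) covers 0:u
3(a) covers 1:b
4(o) covers 1:b, 2:u
5(u) covers 4:o
6(u) covers 5:u
7(o) covers 6:u
8(o) covers 7:o
floor of heap: 0:u, 1:b
completions by unplaced set U, small U first (add the entries for U minus each lowest piece of U):
  |U|=1: {3}:1  {8}:1
  |U|=2: {3,8}:2  {7,8}:1
  |U|=3: {3,7,8}:3  {6,7,8}:1
  |U|=4: {3,6,7,8}:4  {5,6,7,8}:1
  |U|=5: {3,5,6,7,8}:5  {4,5,6,7,8}:1
  |U|=6: {2,4,5,6,7,8}:1  {3,4,5,6,7,8}:6
  |U|=7: {0,2,4,5,6,7,8}:1  {1,3,4,5,6,7,8}:6  {2,3,4,5,6,7,8}:7
  start at 0(u): 13
  start at 1(b): 8
sum over floor = 21

21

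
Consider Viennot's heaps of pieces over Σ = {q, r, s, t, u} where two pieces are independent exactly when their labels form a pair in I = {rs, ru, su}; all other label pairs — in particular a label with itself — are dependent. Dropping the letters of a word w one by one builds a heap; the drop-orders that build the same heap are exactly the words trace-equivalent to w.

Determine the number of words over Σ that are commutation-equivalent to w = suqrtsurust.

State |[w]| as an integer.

0(s) covers ∅
1(u) covers ∅
2(q) covers 0:s, 1:u
3(r) covers 2:q
4(t) covers 3:r
5(s) covers 4:t
6(u) covers 4:t
7(r) covers 4:t
8(u) covers 6:u
9(s) covers 5:s
10(t) covers 7:r, 8:u, 9:s
floor of heap: 0:s, 1:u
completions by unplaced set U, small U first (add the entries for U minus each lowest piece of U):
  |U|=1: {10}:1
  |U|=2: {7,10}:1  {8,10}:1  {9,10}:1
  |U|=3: {5,9,10}:1  {6,8,10}:1  {7,8,10}:2  {7,9,10}:2  {8,9,10}:2
  |U|=4: {5,7,9,10}:3  {5,8,9,10}:3  {6,7,8,10}:3  {6,8,9,10}:3  {7,8,9,10}:6
  |U|=5: {5,6,8,9,10}:6  {5,7,8,9,10}:12  {6,7,8,9,10}:12
  |U|=6: {5,6,7,8,9,10}:30
  |U|=7: {4,5,6,7,8,9,10}:30
  |U|=8: {3,4,5,6,7,8,9,10}:30
  |U|=9: {2,3,4,5,6,7,8,9,10}:30
  start at 0(s): 30
  start at 1(u): 30
sum over floor = 60

60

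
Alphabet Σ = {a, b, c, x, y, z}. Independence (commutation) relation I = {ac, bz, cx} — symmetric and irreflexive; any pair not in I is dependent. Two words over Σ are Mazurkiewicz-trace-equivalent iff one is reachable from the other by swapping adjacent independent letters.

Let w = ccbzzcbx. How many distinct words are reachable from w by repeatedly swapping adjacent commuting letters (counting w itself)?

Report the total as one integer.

3

piece 0:c — minimal
piece 1:c rests on {0:c}
piece 2:b rests on {1:c}
piece 3:z rests on {1:c}
piece 4:z rests on {3:z}
piece 5:c rests on {2:b, 4:z}
piece 6:b rests on {5:c}
piece 7:x rests on {6:b}
minimal pieces: {0:c}
ways to finish when only these pieces remain (= sum over removing one remaining piece with nothing left below it):
  1 left: {7}→1
  2 left: {6,7}→1
  3 left: {5,6,7}→1
  4 left: {2,5,6,7}→1  {4,5,6,7}→1
  5 left: {2,4,5,6,7}→2  {3,4,5,6,7}→1
  6 left: {2,3,4,5,6,7}→3
  placing 0:c first → 3 extensions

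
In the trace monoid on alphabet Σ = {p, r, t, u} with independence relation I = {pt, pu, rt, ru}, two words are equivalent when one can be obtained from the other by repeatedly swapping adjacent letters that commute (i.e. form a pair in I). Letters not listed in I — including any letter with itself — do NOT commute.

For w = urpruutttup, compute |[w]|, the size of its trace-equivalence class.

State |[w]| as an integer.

330

piece 0:u — minimal
piece 1:r — minimal
piece 2:p rests on {1:r}
piece 3:r rests on {2:p}
piece 4:u rests on {0:u}
piece 5:u rests on {4:u}
piece 6:t rests on {5:u}
piece 7:t rests on {6:t}
piece 8:t rests on {7:t}
piece 9:u rests on {8:t}
piece 10:p rests on {3:r}
minimal pieces: {0:u, 1:r}
ways to finish when only these pieces remain (= sum over removing one remaining piece with nothing left below it):
  1 left: {9}→1  {10}→1
  2 left: {3,10}→1  {8,9}→1  {9,10}→2
  3 left: {2,3,10}→1  {3,9,10}→3  {7,8,9}→1  {8,9,10}→3
  4 left: {1,2,3,10}→1  {2,3,9,10}→4  {3,8,9,10}→6  {6,7,8,9}→1  {7,8,9,10}→4
  5 left: {1,2,3,9,10}→5  {2,3,8,9,10}→10  {3,7,8,9,10}→10  {5,6,7,8,9}→1  {6,7,8,9,10}→5
  6 left: {1,2,3,8,9,10}→15  {2,3,7,8,9,10}→20  {3,6,7,8,9,10}→15  {4,5,6,7,8,9}→1  {5,6,7,8,9,10}→6
  7 left: {0,4,5,6,7,8,9}→1  {1,2,3,7,8,9,10}→35  {2,3,6,7,8,9,10}→35  {3,5,6,7,8,9,10}→21  {4,5,6,7,8,9,10}→7
  8 left: {0,4,5,6,7,8,9,10}→8  {1,2,3,6,7,8,9,10}→70  {2,3,5,6,7,8,9,10}→56  {3,4,5,6,7,8,9,10}→28
  9 left: {0,3,4,5,6,7,8,9,10}→36  {1,2,3,5,6,7,8,9,10}→126  {2,3,4,5,6,7,8,9,10}→84
  placing 0:u first → 210 extensions
  placing 1:r first → 120 extensions
total linear extensions = 330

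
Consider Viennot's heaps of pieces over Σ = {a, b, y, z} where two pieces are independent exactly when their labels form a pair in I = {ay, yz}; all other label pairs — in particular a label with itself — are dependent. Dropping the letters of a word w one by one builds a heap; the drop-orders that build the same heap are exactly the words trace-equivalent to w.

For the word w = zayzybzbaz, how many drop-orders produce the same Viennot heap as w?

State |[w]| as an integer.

10

0(z) covers ∅
1(a) covers 0:z
2(y) covers ∅
3(z) covers 1:a
4(y) covers 2:y
5(b) covers 3:z, 4:y
6(z) covers 5:b
7(b) covers 6:z
8(a) covers 7:b
9(z) covers 8:a
floor of heap: 0:z, 2:y
completions by unplaced set U, small U first (add the entries for U minus each lowest piece of U):
  |U|=1: {9}:1
  |U|=2: {8,9}:1
  |U|=3: {7,8,9}:1
  |U|=4: {6,7,8,9}:1
  |U|=5: {5,6,7,8,9}:1
  |U|=6: {3,5,6,7,8,9}:1  {4,5,6,7,8,9}:1
  |U|=7: {1,3,5,6,7,8,9}:1  {2,4,5,6,7,8,9}:1  {3,4,5,6,7,8,9}:2
  |U|=8: {0,1,3,5,6,7,8,9}:1  {1,3,4,5,6,7,8,9}:3  {2,3,4,5,6,7,8,9}:3
  start at 0(z): 6
  start at 2(y): 4
sum over floor = 10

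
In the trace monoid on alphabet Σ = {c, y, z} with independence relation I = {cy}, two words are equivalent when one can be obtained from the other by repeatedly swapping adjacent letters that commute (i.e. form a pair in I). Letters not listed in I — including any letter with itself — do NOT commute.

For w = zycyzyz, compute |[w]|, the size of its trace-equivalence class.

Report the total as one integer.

#0=z has no predecessor
#1=y depends on [0:z]
#2=c depends on [0:z]
#3=y depends on [1:y]
#4=z depends on [2:c, 3:y]
#5=y depends on [4:z]
#6=z depends on [5:y]
sources: [0:z]
N(rest) = Σ N(rest − s) over sources s of rest; N(one piece) = 1:
  size 1 → [6]=1
  size 2 → [5,6]=1
  size 3 → [4,5,6]=1
  size 4 → [2,4,5,6]=1  [3,4,5,6]=1
  size 5 → [1,3,4,5,6]=1  [2,3,4,5,6]=2
  first=0(z) contributes 3

3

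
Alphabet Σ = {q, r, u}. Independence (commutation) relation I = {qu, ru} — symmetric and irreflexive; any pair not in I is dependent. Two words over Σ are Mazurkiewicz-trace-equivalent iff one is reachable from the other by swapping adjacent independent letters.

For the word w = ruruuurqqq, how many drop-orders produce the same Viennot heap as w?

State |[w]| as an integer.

drop 0:r onto floor
drop 1:u onto floor
drop 2:r onto {0:r}
drop 3:u onto {1:u}
drop 4:u onto {3:u}
drop 5:u onto {4:u}
drop 6:r onto {2:r}
drop 7:q onto {6:r}
drop 8:q onto {7:q}
drop 9:q onto {8:q}
ground layer = {0:r, 1:u}
drop-orders for the pieces not yet dropped (sum over which currently-grounded one goes next):
  1 to go: {5} 1  {9} 1
  2 to go: {4,5} 1  {5,9} 2  {8,9} 1
  3 to go: {3,4,5} 1  {4,5,9} 3  {5,8,9} 3  {7,8,9} 1
  4 to go: {1,3,4,5} 1  {3,4,5,9} 4  {4,5,8,9} 6  {5,7,8,9} 4  {6,7,8,9} 1
  5 to go: {1,3,4,5,9} 5  {2,6,7,8,9} 1  {3,4,5,8,9} 10  {4,5,7,8,9} 10  {5,6,7,8,9} 5
  6 to go: {0,2,6,7,8,9} 1  {1,3,4,5,8,9} 15  {2,5,6,7,8,9} 6  {3,4,5,7,8,9} 20  {4,5,6,7,8,9} 15
  7 to go: {0,2,5,6,7,8,9} 7  {1,3,4,5,7,8,9} 35  {2,4,5,6,7,8,9} 21  {3,4,5,6,7,8,9} 35
  8 to go: {0,2,4,5,6,7,8,9} 28  {1,3,4,5,6,7,8,9} 70  {2,3,4,5,6,7,8,9} 56
  if 0:r drops first: 126 orders
  if 1:u drops first: 84 orders
heap linearizations: 210

210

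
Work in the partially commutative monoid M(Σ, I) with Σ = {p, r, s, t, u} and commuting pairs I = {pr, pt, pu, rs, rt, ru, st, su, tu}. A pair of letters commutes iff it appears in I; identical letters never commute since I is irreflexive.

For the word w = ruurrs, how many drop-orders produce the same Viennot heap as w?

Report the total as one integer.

60

0(r) covers ∅
1(u) covers ∅
2(u) covers 1:u
3(r) covers 0:r
4(r) covers 3:r
5(s) covers ∅
floor of heap: 0:r, 1:u, 5:s
completions by unplaced set U, small U first (add the entries for U minus each lowest piece of U):
  |U|=1: {2}:1  {4}:1  {5}:1
  |U|=2: {1,2}:1  {2,4}:2  {2,5}:2  {3,4}:1  {4,5}:2
  |U|=3: {0,3,4}:1  {1,2,4}:3  {1,2,5}:3  {2,3,4}:3  {2,4,5}:6  {3,4,5}:3
  |U|=4: {0,2,3,4}:4  {0,3,4,5}:4  {1,2,3,4}:6  {1,2,4,5}:12  {2,3,4,5}:12
  start at 0(r): 30
  start at 1(u): 20
  start at 5(s): 10
sum over floor = 60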